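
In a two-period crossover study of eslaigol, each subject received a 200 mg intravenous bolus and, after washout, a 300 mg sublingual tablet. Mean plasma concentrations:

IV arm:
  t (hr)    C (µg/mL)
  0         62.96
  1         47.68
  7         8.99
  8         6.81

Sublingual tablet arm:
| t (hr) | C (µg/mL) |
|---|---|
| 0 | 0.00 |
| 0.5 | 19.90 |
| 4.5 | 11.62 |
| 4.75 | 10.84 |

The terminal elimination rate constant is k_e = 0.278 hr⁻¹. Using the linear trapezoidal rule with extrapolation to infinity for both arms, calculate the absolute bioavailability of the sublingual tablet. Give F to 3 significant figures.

Trapezoidal AUC_0→8 (IV):
  [0→1]: (62.96+47.68)/2 × 1 = 55.32
  [1→7]: (47.68+8.99)/2 × 6 = 170.01
  [7→8]: (8.99+6.81)/2 × 1 = 7.9
  Sum = 233.23 µg/mL·hr
IV tail: 6.81/0.278 = 24.496; AUC_iv,0→∞ = 233.23 + 24.496 = 257.726 µg/mL·hr
Trapezoidal AUC_0→4.75 (sublingual tablet):
  [0→0.5]: (0.00+19.90)/2 × 0.5 = 4.975
  [0.5→4.5]: (19.90+11.62)/2 × 4 = 63.04
  [4.5→4.75]: (11.62+10.84)/2 × 0.25 = 2.8075
  Sum = 70.8225 µg/mL·hr
sublingual tablet tail: 10.84/0.278 = 38.993; AUC_ev,0→∞ = 70.8225 + 38.993 = 109.8155 µg/mL·hr
F = (AUC_ev/D_ev)/(AUC_iv/D_iv) = (109.8155/300)/(257.726/200) = 0.366052/1.28863 = 0.2841

F = 0.284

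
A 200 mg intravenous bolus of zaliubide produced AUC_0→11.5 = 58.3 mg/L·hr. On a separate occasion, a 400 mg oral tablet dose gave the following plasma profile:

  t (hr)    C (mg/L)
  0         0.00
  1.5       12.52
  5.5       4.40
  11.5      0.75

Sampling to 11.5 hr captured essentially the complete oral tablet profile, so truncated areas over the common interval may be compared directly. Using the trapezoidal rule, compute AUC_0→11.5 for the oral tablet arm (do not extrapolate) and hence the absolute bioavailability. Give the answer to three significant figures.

F = 0.503

Trapezoidal AUC_0→11.5 (oral tablet):
  [0→1.5]: (0.00+12.52)/2 × 1.5 = 9.39
  [1.5→5.5]: (12.52+4.40)/2 × 4 = 33.84
  [5.5→11.5]: (4.40+0.75)/2 × 6 = 15.45
  Sum = 58.68 mg/L·hr
F = (AUC_ev/D_ev)/(AUC_iv/D_iv) = (58.68/400)/(58.3/200) = 0.1467/0.2915 = 0.5033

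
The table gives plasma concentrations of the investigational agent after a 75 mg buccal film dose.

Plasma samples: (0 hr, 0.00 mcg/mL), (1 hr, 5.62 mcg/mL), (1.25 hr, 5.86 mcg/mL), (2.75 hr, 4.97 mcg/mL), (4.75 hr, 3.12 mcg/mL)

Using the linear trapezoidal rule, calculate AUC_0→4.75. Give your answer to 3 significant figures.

Trapezoidal AUC_0→4.75:
  [0→1]: (0.00+5.62)/2 × 1 = 2.81
  [1→1.25]: (5.62+5.86)/2 × 0.25 = 1.435
  [1.25→2.75]: (5.86+4.97)/2 × 1.5 = 8.1225
  [2.75→4.75]: (4.97+3.12)/2 × 2 = 8.09
  Sum = 20.4575 mcg/mL·hr

AUC = 20.5 mcg/mL·hr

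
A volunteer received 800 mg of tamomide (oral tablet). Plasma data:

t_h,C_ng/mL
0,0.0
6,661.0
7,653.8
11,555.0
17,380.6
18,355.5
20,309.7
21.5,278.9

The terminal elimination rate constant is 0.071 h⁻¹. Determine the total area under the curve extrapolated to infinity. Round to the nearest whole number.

Trapezoidal AUC_0→21.5:
  [0→6]: (0.0+661.0)/2 × 6 = 1983.0
  [6→7]: (661.0+653.8)/2 × 1 = 657.4
  [7→11]: (653.8+555.0)/2 × 4 = 2417.6
  [11→17]: (555.0+380.6)/2 × 6 = 2806.8
  [17→18]: (380.6+355.5)/2 × 1 = 368.05
  [18→20]: (355.5+309.7)/2 × 2 = 665.2
  [20→21.5]: (309.7+278.9)/2 × 1.5 = 441.45
  Sum = 9339.5 ng/mL·h
Extrapolated tail: C_last / k_e = 278.9 / 0.071 = 3928.169
AUC_0→∞ = 9339.5 + 3928.169 = 13267.669 ng/mL·h

AUC = 13268 ng/mL·h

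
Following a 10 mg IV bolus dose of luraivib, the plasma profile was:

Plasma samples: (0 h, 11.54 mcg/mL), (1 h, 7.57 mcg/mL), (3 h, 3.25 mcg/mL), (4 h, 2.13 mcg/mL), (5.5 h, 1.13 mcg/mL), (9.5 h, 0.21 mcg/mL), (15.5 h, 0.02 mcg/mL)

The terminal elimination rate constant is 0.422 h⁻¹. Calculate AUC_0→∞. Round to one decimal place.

Trapezoidal AUC_0→15.5:
  [0→1]: (11.54+7.57)/2 × 1 = 9.555
  [1→3]: (7.57+3.25)/2 × 2 = 10.82
  [3→4]: (3.25+2.13)/2 × 1 = 2.69
  [4→5.5]: (2.13+1.13)/2 × 1.5 = 2.445
  [5.5→9.5]: (1.13+0.21)/2 × 4 = 2.68
  [9.5→15.5]: (0.21+0.02)/2 × 6 = 0.69
  Sum = 28.88 mcg/mL·h
Extrapolated tail: C_last / k_e = 0.02 / 0.422 = 0.047
AUC_0→∞ = 28.88 + 0.047 = 28.927 mcg/mL·h

AUC = 28.9 mcg/mL·h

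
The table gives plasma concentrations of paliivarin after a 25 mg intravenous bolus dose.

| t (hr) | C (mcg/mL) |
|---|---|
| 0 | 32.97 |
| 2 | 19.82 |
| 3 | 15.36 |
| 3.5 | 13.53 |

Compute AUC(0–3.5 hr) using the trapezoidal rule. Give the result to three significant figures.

Trapezoidal AUC_0→3.5:
  [0→2]: (32.97+19.82)/2 × 2 = 52.79
  [2→3]: (19.82+15.36)/2 × 1 = 17.59
  [3→3.5]: (15.36+13.53)/2 × 0.5 = 7.2225
  Sum = 77.6025 mcg/mL·hr

AUC = 77.6 mcg/mL·hr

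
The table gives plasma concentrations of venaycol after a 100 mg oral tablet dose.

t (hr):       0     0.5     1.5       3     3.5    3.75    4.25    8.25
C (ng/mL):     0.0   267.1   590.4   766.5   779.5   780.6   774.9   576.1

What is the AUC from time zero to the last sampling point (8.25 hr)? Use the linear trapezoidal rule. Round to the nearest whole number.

Trapezoidal AUC_0→8.25:
  [0→0.5]: (0.0+267.1)/2 × 0.5 = 66.775
  [0.5→1.5]: (267.1+590.4)/2 × 1 = 428.75
  [1.5→3]: (590.4+766.5)/2 × 1.5 = 1017.675
  [3→3.5]: (766.5+779.5)/2 × 0.5 = 386.5
  [3.5→3.75]: (779.5+780.6)/2 × 0.25 = 195.0125
  [3.75→4.25]: (780.6+774.9)/2 × 0.5 = 388.875
  [4.25→8.25]: (774.9+576.1)/2 × 4 = 2702.0
  Sum = 5185.5875 ng/mL·hr

AUC = 5186 ng/mL·hr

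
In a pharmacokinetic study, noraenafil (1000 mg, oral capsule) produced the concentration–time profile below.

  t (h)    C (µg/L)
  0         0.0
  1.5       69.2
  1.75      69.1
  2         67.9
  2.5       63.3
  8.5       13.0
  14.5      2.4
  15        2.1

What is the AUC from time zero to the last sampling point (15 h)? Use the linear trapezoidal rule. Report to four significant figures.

Trapezoidal AUC_0→15:
  [0→1.5]: (0.0+69.2)/2 × 1.5 = 51.9
  [1.5→1.75]: (69.2+69.1)/2 × 0.25 = 17.2875
  [1.75→2]: (69.1+67.9)/2 × 0.25 = 17.125
  [2→2.5]: (67.9+63.3)/2 × 0.5 = 32.8
  [2.5→8.5]: (63.3+13.0)/2 × 6 = 228.9
  [8.5→14.5]: (13.0+2.4)/2 × 6 = 46.2
  [14.5→15]: (2.4+2.1)/2 × 0.5 = 1.125
  Sum = 395.3375 µg/L·h

AUC = 395.3 µg/L·h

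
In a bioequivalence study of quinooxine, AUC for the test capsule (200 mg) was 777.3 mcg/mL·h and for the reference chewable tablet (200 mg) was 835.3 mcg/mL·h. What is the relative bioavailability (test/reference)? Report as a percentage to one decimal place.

F_rel = (AUC_test/D_test) / (AUC_ref/D_ref)
      = (777.3/200) / (835.3/200)
      = 3.8865 / 4.1765 = 0.9306 = 93.06%

F_rel = 93.1%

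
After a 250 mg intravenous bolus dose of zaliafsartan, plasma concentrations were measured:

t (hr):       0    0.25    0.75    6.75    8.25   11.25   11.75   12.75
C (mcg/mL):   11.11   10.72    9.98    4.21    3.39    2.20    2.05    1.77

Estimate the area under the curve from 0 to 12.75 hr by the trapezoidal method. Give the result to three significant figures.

Trapezoidal AUC_0→12.75:
  [0→0.25]: (11.11+10.72)/2 × 0.25 = 2.72875
  [0.25→0.75]: (10.72+9.98)/2 × 0.5 = 5.175
  [0.75→6.75]: (9.98+4.21)/2 × 6 = 42.57
  [6.75→8.25]: (4.21+3.39)/2 × 1.5 = 5.7
  [8.25→11.25]: (3.39+2.20)/2 × 3 = 8.385
  [11.25→11.75]: (2.20+2.05)/2 × 0.5 = 1.0625
  [11.75→12.75]: (2.05+1.77)/2 × 1 = 1.91
  Sum = 67.53125 mcg/mL·hr

AUC = 67.5 mcg/mL·hr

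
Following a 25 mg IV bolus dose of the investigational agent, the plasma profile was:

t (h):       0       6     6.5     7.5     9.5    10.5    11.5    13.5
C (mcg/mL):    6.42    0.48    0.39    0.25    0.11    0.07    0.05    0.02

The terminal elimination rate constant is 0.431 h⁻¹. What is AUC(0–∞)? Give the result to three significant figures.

AUC = 21.9 mcg/mL·h

Trapezoidal AUC_0→13.5:
  [0→6]: (6.42+0.48)/2 × 6 = 20.7
  [6→6.5]: (0.48+0.39)/2 × 0.5 = 0.2175
  [6.5→7.5]: (0.39+0.25)/2 × 1 = 0.32
  [7.5→9.5]: (0.25+0.11)/2 × 2 = 0.36
  [9.5→10.5]: (0.11+0.07)/2 × 1 = 0.09
  [10.5→11.5]: (0.07+0.05)/2 × 1 = 0.06
  [11.5→13.5]: (0.05+0.02)/2 × 2 = 0.07
  Sum = 21.8175 mcg/mL·h
Extrapolated tail: C_last / k_e = 0.02 / 0.431 = 0.046
AUC_0→∞ = 21.8175 + 0.046 = 21.8635 mcg/mL·h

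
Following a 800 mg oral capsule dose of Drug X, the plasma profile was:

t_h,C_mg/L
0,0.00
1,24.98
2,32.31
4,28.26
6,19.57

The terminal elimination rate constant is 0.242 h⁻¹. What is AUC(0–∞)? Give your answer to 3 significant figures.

AUC = 230 mg/L·h

Trapezoidal AUC_0→6:
  [0→1]: (0.00+24.98)/2 × 1 = 12.49
  [1→2]: (24.98+32.31)/2 × 1 = 28.645
  [2→4]: (32.31+28.26)/2 × 2 = 60.57
  [4→6]: (28.26+19.57)/2 × 2 = 47.83
  Sum = 149.535 mg/L·h
Extrapolated tail: C_last / k_e = 19.57 / 0.242 = 80.868
AUC_0→∞ = 149.535 + 80.868 = 230.403 mg/L·h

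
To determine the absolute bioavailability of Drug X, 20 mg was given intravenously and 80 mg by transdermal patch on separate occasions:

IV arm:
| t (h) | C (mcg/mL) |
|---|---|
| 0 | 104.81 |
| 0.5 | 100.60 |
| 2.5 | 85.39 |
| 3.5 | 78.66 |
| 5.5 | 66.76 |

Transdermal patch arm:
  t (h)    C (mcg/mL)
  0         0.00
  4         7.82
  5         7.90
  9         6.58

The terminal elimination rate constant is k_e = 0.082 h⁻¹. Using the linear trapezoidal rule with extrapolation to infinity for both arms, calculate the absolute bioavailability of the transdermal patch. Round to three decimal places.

F = 0.026

Trapezoidal AUC_0→5.5 (IV):
  [0→0.5]: (104.81+100.60)/2 × 0.5 = 51.3525
  [0.5→2.5]: (100.60+85.39)/2 × 2 = 185.99
  [2.5→3.5]: (85.39+78.66)/2 × 1 = 82.025
  [3.5→5.5]: (78.66+66.76)/2 × 2 = 145.42
  Sum = 464.7875 mcg/mL·h
IV tail: 66.76/0.082 = 814.146; AUC_iv,0→∞ = 464.7875 + 814.146 = 1278.9335 mcg/mL·h
Trapezoidal AUC_0→9 (transdermal patch):
  [0→4]: (0.00+7.82)/2 × 4 = 15.64
  [4→5]: (7.82+7.90)/2 × 1 = 7.86
  [5→9]: (7.90+6.58)/2 × 4 = 28.96
  Sum = 52.46 mcg/mL·h
transdermal patch tail: 6.58/0.082 = 80.244; AUC_ev,0→∞ = 52.46 + 80.244 = 132.704 mcg/mL·h
F = (AUC_ev/D_ev)/(AUC_iv/D_iv) = (132.704/80)/(1278.9335/20) = 1.6588/63.946675 = 0.0259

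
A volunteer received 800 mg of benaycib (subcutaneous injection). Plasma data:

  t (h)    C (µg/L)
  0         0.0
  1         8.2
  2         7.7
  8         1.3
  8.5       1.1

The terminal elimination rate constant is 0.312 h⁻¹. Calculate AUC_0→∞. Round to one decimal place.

AUC = 43.2 µg/L·h

Trapezoidal AUC_0→8.5:
  [0→1]: (0.0+8.2)/2 × 1 = 4.1
  [1→2]: (8.2+7.7)/2 × 1 = 7.95
  [2→8]: (7.7+1.3)/2 × 6 = 27.0
  [8→8.5]: (1.3+1.1)/2 × 0.5 = 0.6
  Sum = 39.65 µg/L·h
Extrapolated tail: C_last / k_e = 1.1 / 0.312 = 3.526
AUC_0→∞ = 39.65 + 3.526 = 43.176 µg/L·h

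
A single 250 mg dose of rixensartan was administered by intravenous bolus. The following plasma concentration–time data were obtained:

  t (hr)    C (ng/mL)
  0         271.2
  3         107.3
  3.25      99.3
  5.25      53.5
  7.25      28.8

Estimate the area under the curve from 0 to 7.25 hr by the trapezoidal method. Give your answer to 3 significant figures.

AUC = 829 ng/mL·hr

Trapezoidal AUC_0→7.25:
  [0→3]: (271.2+107.3)/2 × 3 = 567.75
  [3→3.25]: (107.3+99.3)/2 × 0.25 = 25.825
  [3.25→5.25]: (99.3+53.5)/2 × 2 = 152.8
  [5.25→7.25]: (53.5+28.8)/2 × 2 = 82.3
  Sum = 828.675 ng/mL·hr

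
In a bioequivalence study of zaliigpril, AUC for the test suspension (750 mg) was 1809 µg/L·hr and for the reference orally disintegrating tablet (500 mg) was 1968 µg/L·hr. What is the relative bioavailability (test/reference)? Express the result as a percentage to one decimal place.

F_rel = 61.3%

F_rel = (AUC_test/D_test) / (AUC_ref/D_ref)
      = (1809/750) / (1968/500)
      = 2.412 / 3.936 = 0.6128 = 61.28%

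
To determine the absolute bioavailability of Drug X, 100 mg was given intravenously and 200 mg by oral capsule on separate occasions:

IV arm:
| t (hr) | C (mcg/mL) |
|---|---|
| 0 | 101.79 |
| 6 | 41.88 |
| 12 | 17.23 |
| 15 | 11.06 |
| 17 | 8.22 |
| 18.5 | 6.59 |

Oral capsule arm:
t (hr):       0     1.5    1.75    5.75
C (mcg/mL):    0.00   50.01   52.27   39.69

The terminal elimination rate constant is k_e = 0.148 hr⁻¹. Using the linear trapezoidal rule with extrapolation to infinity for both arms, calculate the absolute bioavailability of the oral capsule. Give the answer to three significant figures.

F = 0.346

Trapezoidal AUC_0→18.5 (IV):
  [0→6]: (101.79+41.88)/2 × 6 = 431.01
  [6→12]: (41.88+17.23)/2 × 6 = 177.33
  [12→15]: (17.23+11.06)/2 × 3 = 42.435
  [15→17]: (11.06+8.22)/2 × 2 = 19.28
  [17→18.5]: (8.22+6.59)/2 × 1.5 = 11.1075
  Sum = 681.1625 mcg/mL·hr
IV tail: 6.59/0.148 = 44.527; AUC_iv,0→∞ = 681.1625 + 44.527 = 725.6895 mcg/mL·hr
Trapezoidal AUC_0→5.75 (oral capsule):
  [0→1.5]: (0.00+50.01)/2 × 1.5 = 37.5075
  [1.5→1.75]: (50.01+52.27)/2 × 0.25 = 12.785
  [1.75→5.75]: (52.27+39.69)/2 × 4 = 183.92
  Sum = 234.2125 mcg/mL·hr
oral capsule tail: 39.69/0.148 = 268.176; AUC_ev,0→∞ = 234.2125 + 268.176 = 502.3885 mcg/mL·hr
F = (AUC_ev/D_ev)/(AUC_iv/D_iv) = (502.3885/200)/(725.6895/100) = 2.5119425/7.256895 = 0.3461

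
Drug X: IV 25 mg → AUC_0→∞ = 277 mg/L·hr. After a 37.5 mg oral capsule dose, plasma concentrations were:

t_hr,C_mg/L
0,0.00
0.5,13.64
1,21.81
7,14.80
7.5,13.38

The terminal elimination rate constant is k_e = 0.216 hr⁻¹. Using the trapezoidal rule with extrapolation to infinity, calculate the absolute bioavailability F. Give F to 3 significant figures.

F = 0.460

Trapezoidal AUC_0→7.5 (oral capsule):
  [0→0.5]: (0.00+13.64)/2 × 0.5 = 3.41
  [0.5→1]: (13.64+21.81)/2 × 0.5 = 8.8625
  [1→7]: (21.81+14.80)/2 × 6 = 109.83
  [7→7.5]: (14.80+13.38)/2 × 0.5 = 7.045
  Sum = 129.1475 mg/L·hr
Tail: C_last/k_e = 13.38/0.216 = 61.944
AUC_0→∞ (oral capsule) = 129.1475 + 61.944 = 191.0915 mg/L·hr
F = (AUC_ev/D_ev)/(AUC_iv/D_iv) = (191.0915/37.5)/(277/25) = 5.09577/11.08 = 0.4599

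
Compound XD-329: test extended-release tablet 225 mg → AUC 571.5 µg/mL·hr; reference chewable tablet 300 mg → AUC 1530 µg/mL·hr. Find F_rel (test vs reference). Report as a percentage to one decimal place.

F_rel = (AUC_test/D_test) / (AUC_ref/D_ref)
      = (571.5/225) / (1530/300)
      = 2.54 / 5.1 = 0.4980 = 49.80%

F_rel = 49.8%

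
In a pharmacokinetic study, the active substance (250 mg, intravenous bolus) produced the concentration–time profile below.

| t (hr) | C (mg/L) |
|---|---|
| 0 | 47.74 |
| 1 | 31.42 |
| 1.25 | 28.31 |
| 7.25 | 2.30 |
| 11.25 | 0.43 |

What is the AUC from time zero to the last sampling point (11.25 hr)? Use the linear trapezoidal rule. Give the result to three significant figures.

AUC = 144 mg/L·hr

Trapezoidal AUC_0→11.25:
  [0→1]: (47.74+31.42)/2 × 1 = 39.58
  [1→1.25]: (31.42+28.31)/2 × 0.25 = 7.46625
  [1.25→7.25]: (28.31+2.30)/2 × 6 = 91.83
  [7.25→11.25]: (2.30+0.43)/2 × 4 = 5.46
  Sum = 144.33625 mg/L·hr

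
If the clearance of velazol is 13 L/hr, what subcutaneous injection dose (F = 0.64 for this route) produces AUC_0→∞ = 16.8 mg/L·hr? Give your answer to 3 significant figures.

Dose = 341 mg

Dose = CL × AUC_0→∞ / F
     = 13 × 16.8 / 0.64 = 341.25 mg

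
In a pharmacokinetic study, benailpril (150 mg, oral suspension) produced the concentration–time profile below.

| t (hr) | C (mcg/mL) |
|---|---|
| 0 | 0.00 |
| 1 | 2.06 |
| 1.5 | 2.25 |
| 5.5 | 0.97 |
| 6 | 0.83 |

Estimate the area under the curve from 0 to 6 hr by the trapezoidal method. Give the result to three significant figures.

Trapezoidal AUC_0→6:
  [0→1]: (0.00+2.06)/2 × 1 = 1.03
  [1→1.5]: (2.06+2.25)/2 × 0.5 = 1.0775
  [1.5→5.5]: (2.25+0.97)/2 × 4 = 6.44
  [5.5→6]: (0.97+0.83)/2 × 0.5 = 0.45
  Sum = 8.9975 mcg/mL·hr

AUC = 9.00 mcg/mL·hr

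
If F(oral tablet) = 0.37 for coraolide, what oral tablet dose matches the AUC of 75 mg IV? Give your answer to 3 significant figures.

D_oral = 203 mg

For equal systemic exposure: F × D_ev = D_iv
D_ev = D_iv / F = 75 / 0.37 = 202.703 mg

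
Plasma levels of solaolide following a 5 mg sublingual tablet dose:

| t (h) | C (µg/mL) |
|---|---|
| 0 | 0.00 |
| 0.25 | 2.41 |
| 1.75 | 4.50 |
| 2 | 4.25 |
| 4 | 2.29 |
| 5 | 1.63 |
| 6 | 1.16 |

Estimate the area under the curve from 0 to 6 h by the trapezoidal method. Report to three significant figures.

Trapezoidal AUC_0→6:
  [0→0.25]: (0.00+2.41)/2 × 0.25 = 0.30125
  [0.25→1.75]: (2.41+4.50)/2 × 1.5 = 5.1825
  [1.75→2]: (4.50+4.25)/2 × 0.25 = 1.09375
  [2→4]: (4.25+2.29)/2 × 2 = 6.54
  [4→5]: (2.29+1.63)/2 × 1 = 1.96
  [5→6]: (1.63+1.16)/2 × 1 = 1.395
  Sum = 16.4725 µg/mL·h

AUC = 16.5 µg/mL·h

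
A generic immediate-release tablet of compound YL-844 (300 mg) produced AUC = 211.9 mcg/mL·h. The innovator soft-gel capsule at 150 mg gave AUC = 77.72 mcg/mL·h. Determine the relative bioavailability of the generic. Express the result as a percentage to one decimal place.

F_rel = 136.3%

F_rel = (AUC_test/D_test) / (AUC_ref/D_ref)
      = (211.9/300) / (77.72/150)
      = 0.706333 / 0.518133 = 1.3632 = 136.32%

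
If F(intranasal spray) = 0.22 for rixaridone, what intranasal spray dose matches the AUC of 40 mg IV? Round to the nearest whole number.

D_intranasal = 182 mg

For equal systemic exposure: F × D_ev = D_iv
D_ev = D_iv / F = 40 / 0.22 = 181.818 mg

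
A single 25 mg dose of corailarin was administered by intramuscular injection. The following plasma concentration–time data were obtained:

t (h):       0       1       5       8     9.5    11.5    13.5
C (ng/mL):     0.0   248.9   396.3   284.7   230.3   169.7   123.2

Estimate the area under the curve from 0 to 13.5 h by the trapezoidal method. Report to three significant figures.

Trapezoidal AUC_0→13.5:
  [0→1]: (0.0+248.9)/2 × 1 = 124.45
  [1→5]: (248.9+396.3)/2 × 4 = 1290.4
  [5→8]: (396.3+284.7)/2 × 3 = 1021.5
  [8→9.5]: (284.7+230.3)/2 × 1.5 = 386.25
  [9.5→11.5]: (230.3+169.7)/2 × 2 = 400.0
  [11.5→13.5]: (169.7+123.2)/2 × 2 = 292.9
  Sum = 3515.5 ng/mL·h

AUC = 3520 ng/mL·h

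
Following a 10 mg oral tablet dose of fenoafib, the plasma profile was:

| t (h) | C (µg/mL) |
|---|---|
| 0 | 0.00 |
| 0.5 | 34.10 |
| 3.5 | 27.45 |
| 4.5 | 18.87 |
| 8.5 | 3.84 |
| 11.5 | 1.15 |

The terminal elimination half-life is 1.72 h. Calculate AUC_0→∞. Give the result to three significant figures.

AUC = 180 µg/mL·h

Trapezoidal AUC_0→11.5:
  [0→0.5]: (0.00+34.10)/2 × 0.5 = 8.525
  [0.5→3.5]: (34.10+27.45)/2 × 3 = 92.325
  [3.5→4.5]: (27.45+18.87)/2 × 1 = 23.16
  [4.5→8.5]: (18.87+3.84)/2 × 4 = 45.42
  [8.5→11.5]: (3.84+1.15)/2 × 3 = 7.485
  Sum = 176.915 µg/mL·h
k_e = ln2 / t½ = 0.693147 / 1.72 = 0.4030 h^-1
Extrapolated tail: C_last / k_e = 1.15 / 0.403 = 2.854
AUC_0→∞ = 176.915 + 2.854 = 179.769 µg/mL·h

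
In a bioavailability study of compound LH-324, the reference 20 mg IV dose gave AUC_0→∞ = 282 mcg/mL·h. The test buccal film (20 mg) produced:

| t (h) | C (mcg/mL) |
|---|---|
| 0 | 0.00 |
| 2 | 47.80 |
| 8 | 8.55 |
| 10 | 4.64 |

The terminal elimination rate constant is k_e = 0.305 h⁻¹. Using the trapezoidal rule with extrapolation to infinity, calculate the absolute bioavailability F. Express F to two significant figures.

Trapezoidal AUC_0→10 (buccal film):
  [0→2]: (0.00+47.80)/2 × 2 = 47.8
  [2→8]: (47.80+8.55)/2 × 6 = 169.05
  [8→10]: (8.55+4.64)/2 × 2 = 13.19
  Sum = 230.04 mcg/mL·h
Tail: C_last/k_e = 4.64/0.305 = 15.213
AUC_0→∞ (buccal film) = 230.04 + 15.213 = 245.253 mcg/mL·h
F = (AUC_ev/D_ev)/(AUC_iv/D_iv) = (245.253/20)/(282/20) = 12.26265/14.1 = 0.8697

F = 0.87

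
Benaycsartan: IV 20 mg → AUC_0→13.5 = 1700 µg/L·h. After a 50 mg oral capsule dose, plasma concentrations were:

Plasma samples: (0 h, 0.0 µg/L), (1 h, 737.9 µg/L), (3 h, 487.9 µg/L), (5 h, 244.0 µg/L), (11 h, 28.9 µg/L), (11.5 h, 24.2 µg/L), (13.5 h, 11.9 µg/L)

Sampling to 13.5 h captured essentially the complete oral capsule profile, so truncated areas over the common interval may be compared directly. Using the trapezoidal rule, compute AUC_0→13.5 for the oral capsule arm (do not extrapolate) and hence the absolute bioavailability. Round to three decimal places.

F = 0.752

Trapezoidal AUC_0→13.5 (oral capsule):
  [0→1]: (0.0+737.9)/2 × 1 = 368.95
  [1→3]: (737.9+487.9)/2 × 2 = 1225.8
  [3→5]: (487.9+244.0)/2 × 2 = 731.9
  [5→11]: (244.0+28.9)/2 × 6 = 818.7
  [11→11.5]: (28.9+24.2)/2 × 0.5 = 13.275
  [11.5→13.5]: (24.2+11.9)/2 × 2 = 36.1
  Sum = 3194.725 µg/L·h
F = (AUC_ev/D_ev)/(AUC_iv/D_iv) = (3194.725/50)/(1700/20) = 63.8945/85 = 0.7517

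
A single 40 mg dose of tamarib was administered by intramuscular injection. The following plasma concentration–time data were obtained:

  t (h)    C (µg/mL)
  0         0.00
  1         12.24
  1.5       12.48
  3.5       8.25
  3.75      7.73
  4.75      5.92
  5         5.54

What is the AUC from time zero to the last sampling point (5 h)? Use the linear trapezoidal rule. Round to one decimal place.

AUC = 43.3 µg/mL·h

Trapezoidal AUC_0→5:
  [0→1]: (0.00+12.24)/2 × 1 = 6.12
  [1→1.5]: (12.24+12.48)/2 × 0.5 = 6.18
  [1.5→3.5]: (12.48+8.25)/2 × 2 = 20.73
  [3.5→3.75]: (8.25+7.73)/2 × 0.25 = 1.9975
  [3.75→4.75]: (7.73+5.92)/2 × 1 = 6.825
  [4.75→5]: (5.92+5.54)/2 × 0.25 = 1.4325
  Sum = 43.285 µg/mL·h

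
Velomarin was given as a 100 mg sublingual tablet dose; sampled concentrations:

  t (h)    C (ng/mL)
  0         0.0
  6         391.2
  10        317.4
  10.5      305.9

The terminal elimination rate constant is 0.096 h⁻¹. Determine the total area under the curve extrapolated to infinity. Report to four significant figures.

AUC = 5933 ng/mL·h

Trapezoidal AUC_0→10.5:
  [0→6]: (0.0+391.2)/2 × 6 = 1173.6
  [6→10]: (391.2+317.4)/2 × 4 = 1417.2
  [10→10.5]: (317.4+305.9)/2 × 0.5 = 155.825
  Sum = 2746.625 ng/mL·h
Extrapolated tail: C_last / k_e = 305.9 / 0.096 = 3186.458
AUC_0→∞ = 2746.625 + 3186.458 = 5933.083 ng/mL·h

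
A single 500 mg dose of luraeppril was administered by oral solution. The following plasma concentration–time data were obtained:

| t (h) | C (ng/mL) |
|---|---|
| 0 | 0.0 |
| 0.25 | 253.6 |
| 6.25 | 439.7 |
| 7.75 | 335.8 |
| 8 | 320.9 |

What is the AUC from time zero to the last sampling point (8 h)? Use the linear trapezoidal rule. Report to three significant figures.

AUC = 2780 ng/mL·h

Trapezoidal AUC_0→8:
  [0→0.25]: (0.0+253.6)/2 × 0.25 = 31.7
  [0.25→6.25]: (253.6+439.7)/2 × 6 = 2079.9
  [6.25→7.75]: (439.7+335.8)/2 × 1.5 = 581.625
  [7.75→8]: (335.8+320.9)/2 × 0.25 = 82.0875
  Sum = 2775.3125 ng/mL·h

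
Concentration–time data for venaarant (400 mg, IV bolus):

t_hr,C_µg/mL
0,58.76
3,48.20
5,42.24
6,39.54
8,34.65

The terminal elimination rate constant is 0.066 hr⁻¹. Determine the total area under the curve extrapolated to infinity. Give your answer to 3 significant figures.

Trapezoidal AUC_0→8:
  [0→3]: (58.76+48.20)/2 × 3 = 160.44
  [3→5]: (48.20+42.24)/2 × 2 = 90.44
  [5→6]: (42.24+39.54)/2 × 1 = 40.89
  [6→8]: (39.54+34.65)/2 × 2 = 74.19
  Sum = 365.96 µg/mL·hr
Extrapolated tail: C_last / k_e = 34.65 / 0.066 = 525.000
AUC_0→∞ = 365.96 + 525.000 = 890.96 µg/mL·hr

AUC = 891 µg/mL·hr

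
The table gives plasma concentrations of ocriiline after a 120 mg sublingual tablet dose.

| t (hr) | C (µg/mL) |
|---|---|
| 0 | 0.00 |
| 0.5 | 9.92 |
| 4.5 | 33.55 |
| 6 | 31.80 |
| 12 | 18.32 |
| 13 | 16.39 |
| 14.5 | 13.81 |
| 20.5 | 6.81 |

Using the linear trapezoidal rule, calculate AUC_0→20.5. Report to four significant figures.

Trapezoidal AUC_0→20.5:
  [0→0.5]: (0.00+9.92)/2 × 0.5 = 2.48
  [0.5→4.5]: (9.92+33.55)/2 × 4 = 86.94
  [4.5→6]: (33.55+31.80)/2 × 1.5 = 49.0125
  [6→12]: (31.80+18.32)/2 × 6 = 150.36
  [12→13]: (18.32+16.39)/2 × 1 = 17.355
  [13→14.5]: (16.39+13.81)/2 × 1.5 = 22.65
  [14.5→20.5]: (13.81+6.81)/2 × 6 = 61.86
  Sum = 390.6575 µg/mL·hr

AUC = 390.7 µg/mL·hr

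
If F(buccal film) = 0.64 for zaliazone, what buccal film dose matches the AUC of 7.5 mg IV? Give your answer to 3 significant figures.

D_buccal = 11.7 mg

For equal systemic exposure: F × D_ev = D_iv
D_ev = D_iv / F = 7.5 / 0.64 = 11.71875 mg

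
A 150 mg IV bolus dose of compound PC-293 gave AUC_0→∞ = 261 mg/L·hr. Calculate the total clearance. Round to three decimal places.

CL = 0.575 L/hr

CL = Dose_iv / AUC_0→∞
   = 150 / 261 = 0.574713 L/hr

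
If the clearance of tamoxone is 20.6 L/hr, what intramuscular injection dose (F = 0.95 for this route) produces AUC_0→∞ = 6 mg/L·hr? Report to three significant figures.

Dose = CL × AUC_0→∞ / F
     = 20.6 × 6 / 0.95 = 130.105 mg

Dose = 130 mg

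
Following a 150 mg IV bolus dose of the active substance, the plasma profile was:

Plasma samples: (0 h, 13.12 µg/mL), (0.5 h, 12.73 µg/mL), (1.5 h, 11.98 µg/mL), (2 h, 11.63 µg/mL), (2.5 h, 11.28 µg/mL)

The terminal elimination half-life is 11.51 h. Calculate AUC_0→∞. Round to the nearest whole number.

Trapezoidal AUC_0→2.5:
  [0→0.5]: (13.12+12.73)/2 × 0.5 = 6.4625
  [0.5→1.5]: (12.73+11.98)/2 × 1 = 12.355
  [1.5→2]: (11.98+11.63)/2 × 0.5 = 5.9025
  [2→2.5]: (11.63+11.28)/2 × 0.5 = 5.7275
  Sum = 30.4475 µg/mL·h
k_e = ln2 / t½ = 0.693147 / 11.51 = 0.0602 h^-1
Extrapolated tail: C_last / k_e = 11.28 / 0.0602 = 187.375
AUC_0→∞ = 30.4475 + 187.375 = 217.8225 µg/mL·h

AUC = 218 µg/mL·h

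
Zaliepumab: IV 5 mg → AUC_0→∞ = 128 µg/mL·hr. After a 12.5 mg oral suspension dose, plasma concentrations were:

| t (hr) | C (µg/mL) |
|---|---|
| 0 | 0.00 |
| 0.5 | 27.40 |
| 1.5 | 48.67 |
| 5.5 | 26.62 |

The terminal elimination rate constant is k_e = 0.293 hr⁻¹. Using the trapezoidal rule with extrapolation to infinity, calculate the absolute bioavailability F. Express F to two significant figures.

Trapezoidal AUC_0→5.5 (oral suspension):
  [0→0.5]: (0.00+27.40)/2 × 0.5 = 6.85
  [0.5→1.5]: (27.40+48.67)/2 × 1 = 38.035
  [1.5→5.5]: (48.67+26.62)/2 × 4 = 150.58
  Sum = 195.465 µg/mL·hr
Tail: C_last/k_e = 26.62/0.293 = 90.853
AUC_0→∞ (oral suspension) = 195.465 + 90.853 = 286.318 µg/mL·hr
F = (AUC_ev/D_ev)/(AUC_iv/D_iv) = (286.318/12.5)/(128/5) = 22.90544/25.6 = 0.8947

F = 0.89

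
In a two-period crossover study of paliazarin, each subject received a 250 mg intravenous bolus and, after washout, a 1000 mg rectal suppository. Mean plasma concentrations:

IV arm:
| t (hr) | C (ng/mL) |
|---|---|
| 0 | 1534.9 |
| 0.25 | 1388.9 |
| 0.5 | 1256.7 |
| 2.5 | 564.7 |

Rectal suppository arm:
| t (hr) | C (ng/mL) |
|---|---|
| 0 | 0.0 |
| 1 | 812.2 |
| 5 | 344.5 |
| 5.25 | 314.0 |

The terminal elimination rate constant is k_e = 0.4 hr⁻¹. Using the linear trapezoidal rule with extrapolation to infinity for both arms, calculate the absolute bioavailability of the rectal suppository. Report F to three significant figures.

F = 0.228

Trapezoidal AUC_0→2.5 (IV):
  [0→0.25]: (1534.9+1388.9)/2 × 0.25 = 365.475
  [0.25→0.5]: (1388.9+1256.7)/2 × 0.25 = 330.7
  [0.5→2.5]: (1256.7+564.7)/2 × 2 = 1821.4
  Sum = 2517.575 ng/mL·hr
IV tail: 564.7/0.4 = 1411.750; AUC_iv,0→∞ = 2517.575 + 1411.750 = 3929.325 ng/mL·hr
Trapezoidal AUC_0→5.25 (rectal suppository):
  [0→1]: (0.0+812.2)/2 × 1 = 406.1
  [1→5]: (812.2+344.5)/2 × 4 = 2313.4
  [5→5.25]: (344.5+314.0)/2 × 0.25 = 82.3125
  Sum = 2801.8125 ng/mL·hr
rectal suppository tail: 314.0/0.4 = 785.000; AUC_ev,0→∞ = 2801.8125 + 785.000 = 3586.8125 ng/mL·hr
F = (AUC_ev/D_ev)/(AUC_iv/D_iv) = (3586.8125/1000)/(3929.325/250) = 3.5868125/15.7173 = 0.2282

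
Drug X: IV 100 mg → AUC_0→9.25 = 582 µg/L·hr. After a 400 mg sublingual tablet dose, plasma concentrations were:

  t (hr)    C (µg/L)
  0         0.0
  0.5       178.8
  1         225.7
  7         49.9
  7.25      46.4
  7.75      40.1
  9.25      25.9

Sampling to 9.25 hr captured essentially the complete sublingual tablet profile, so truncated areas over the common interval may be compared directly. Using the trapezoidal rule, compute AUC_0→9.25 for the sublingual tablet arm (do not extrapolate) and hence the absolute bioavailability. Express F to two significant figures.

F = 0.45

Trapezoidal AUC_0→9.25 (sublingual tablet):
  [0→0.5]: (0.0+178.8)/2 × 0.5 = 44.7
  [0.5→1]: (178.8+225.7)/2 × 0.5 = 101.125
  [1→7]: (225.7+49.9)/2 × 6 = 826.8
  [7→7.25]: (49.9+46.4)/2 × 0.25 = 12.0375
  [7.25→7.75]: (46.4+40.1)/2 × 0.5 = 21.625
  [7.75→9.25]: (40.1+25.9)/2 × 1.5 = 49.5
  Sum = 1055.7875 µg/L·hr
F = (AUC_ev/D_ev)/(AUC_iv/D_iv) = (1055.7875/400)/(582/100) = 2.63947/5.82 = 0.4535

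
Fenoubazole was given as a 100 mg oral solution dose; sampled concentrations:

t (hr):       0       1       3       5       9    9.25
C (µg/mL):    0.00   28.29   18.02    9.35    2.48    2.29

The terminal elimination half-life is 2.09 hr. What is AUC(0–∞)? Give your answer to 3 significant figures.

Trapezoidal AUC_0→9.25:
  [0→1]: (0.00+28.29)/2 × 1 = 14.145
  [1→3]: (28.29+18.02)/2 × 2 = 46.31
  [3→5]: (18.02+9.35)/2 × 2 = 27.37
  [5→9]: (9.35+2.48)/2 × 4 = 23.66
  [9→9.25]: (2.48+2.29)/2 × 0.25 = 0.59625
  Sum = 112.08125 µg/mL·hr
k_e = ln2 / t½ = 0.693147 / 2.09 = 0.3316 hr^-1
Extrapolated tail: C_last / k_e = 2.29 / 0.3316 = 6.906
AUC_0→∞ = 112.08125 + 6.906 = 118.98725 µg/mL·hr

AUC = 119 µg/mL·hr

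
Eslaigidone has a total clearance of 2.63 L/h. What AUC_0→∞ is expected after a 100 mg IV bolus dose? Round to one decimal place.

AUC = 38.0 mg/L·h

AUC_0→∞ = Dose_iv / CL
        = 100 / 2.63 = 38.0228 mg/L·h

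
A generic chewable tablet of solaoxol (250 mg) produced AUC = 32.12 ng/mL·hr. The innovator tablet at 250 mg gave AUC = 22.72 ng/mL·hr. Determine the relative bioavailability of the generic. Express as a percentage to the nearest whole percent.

F_rel = 141%

F_rel = (AUC_test/D_test) / (AUC_ref/D_ref)
      = (32.12/250) / (22.72/250)
      = 0.12848 / 0.09088 = 1.4137 = 141.37%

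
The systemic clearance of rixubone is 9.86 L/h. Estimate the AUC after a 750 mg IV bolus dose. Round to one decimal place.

AUC_0→∞ = Dose_iv / CL
        = 750 / 9.86 = 76.0649 mg/L·h

AUC = 76.1 mg/L·h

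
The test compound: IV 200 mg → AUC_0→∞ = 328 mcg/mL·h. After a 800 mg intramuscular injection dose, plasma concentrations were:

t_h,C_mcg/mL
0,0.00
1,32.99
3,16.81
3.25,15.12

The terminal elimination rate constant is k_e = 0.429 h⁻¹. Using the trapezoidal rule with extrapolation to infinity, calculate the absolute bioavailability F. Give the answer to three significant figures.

Trapezoidal AUC_0→3.25 (intramuscular injection):
  [0→1]: (0.00+32.99)/2 × 1 = 16.495
  [1→3]: (32.99+16.81)/2 × 2 = 49.8
  [3→3.25]: (16.81+15.12)/2 × 0.25 = 3.99125
  Sum = 70.28625 mcg/mL·h
Tail: C_last/k_e = 15.12/0.429 = 35.245
AUC_0→∞ (intramuscular injection) = 70.28625 + 35.245 = 105.53125 mcg/mL·h
F = (AUC_ev/D_ev)/(AUC_iv/D_iv) = (105.53125/800)/(328/200) = 0.131914/1.64 = 0.0804

F = 0.0804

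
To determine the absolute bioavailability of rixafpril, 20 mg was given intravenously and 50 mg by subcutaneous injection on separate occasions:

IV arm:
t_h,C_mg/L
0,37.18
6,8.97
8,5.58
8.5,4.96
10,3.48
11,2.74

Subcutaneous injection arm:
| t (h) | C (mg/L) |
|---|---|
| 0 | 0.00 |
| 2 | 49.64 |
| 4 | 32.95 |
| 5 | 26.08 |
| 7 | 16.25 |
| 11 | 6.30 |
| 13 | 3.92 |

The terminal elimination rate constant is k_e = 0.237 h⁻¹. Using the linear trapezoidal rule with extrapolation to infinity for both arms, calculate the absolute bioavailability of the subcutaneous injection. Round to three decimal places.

F = 0.625

Trapezoidal AUC_0→11 (IV):
  [0→6]: (37.18+8.97)/2 × 6 = 138.45
  [6→8]: (8.97+5.58)/2 × 2 = 14.55
  [8→8.5]: (5.58+4.96)/2 × 0.5 = 2.635
  [8.5→10]: (4.96+3.48)/2 × 1.5 = 6.33
  [10→11]: (3.48+2.74)/2 × 1 = 3.11
  Sum = 165.075 mg/L·h
IV tail: 2.74/0.237 = 11.561; AUC_iv,0→∞ = 165.075 + 11.561 = 176.636 mg/L·h
Trapezoidal AUC_0→13 (subcutaneous injection):
  [0→2]: (0.00+49.64)/2 × 2 = 49.64
  [2→4]: (49.64+32.95)/2 × 2 = 82.59
  [4→5]: (32.95+26.08)/2 × 1 = 29.515
  [5→7]: (26.08+16.25)/2 × 2 = 42.33
  [7→11]: (16.25+6.30)/2 × 4 = 45.1
  [11→13]: (6.30+3.92)/2 × 2 = 10.22
  Sum = 259.395 mg/L·h
subcutaneous injection tail: 3.92/0.237 = 16.540; AUC_ev,0→∞ = 259.395 + 16.540 = 275.935 mg/L·h
F = (AUC_ev/D_ev)/(AUC_iv/D_iv) = (275.935/50)/(176.636/20) = 5.5187/8.8318 = 0.6249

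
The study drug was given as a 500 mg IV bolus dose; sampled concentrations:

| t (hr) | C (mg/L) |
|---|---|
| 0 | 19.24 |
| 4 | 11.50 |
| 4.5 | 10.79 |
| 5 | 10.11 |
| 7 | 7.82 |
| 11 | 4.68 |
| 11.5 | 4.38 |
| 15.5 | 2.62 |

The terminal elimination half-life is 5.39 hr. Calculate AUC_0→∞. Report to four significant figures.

AUC = 151.8 mg/L·hr

Trapezoidal AUC_0→15.5:
  [0→4]: (19.24+11.50)/2 × 4 = 61.48
  [4→4.5]: (11.50+10.79)/2 × 0.5 = 5.5725
  [4.5→5]: (10.79+10.11)/2 × 0.5 = 5.225
  [5→7]: (10.11+7.82)/2 × 2 = 17.93
  [7→11]: (7.82+4.68)/2 × 4 = 25.0
  [11→11.5]: (4.68+4.38)/2 × 0.5 = 2.265
  [11.5→15.5]: (4.38+2.62)/2 × 4 = 14.0
  Sum = 131.4725 mg/L·hr
k_e = ln2 / t½ = 0.693147 / 5.39 = 0.1286 hr^-1
Extrapolated tail: C_last / k_e = 2.62 / 0.1286 = 20.373
AUC_0→∞ = 131.4725 + 20.373 = 151.8455 mg/L·hr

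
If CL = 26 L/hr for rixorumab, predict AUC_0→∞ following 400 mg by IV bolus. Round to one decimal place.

AUC_0→∞ = Dose_iv / CL
        = 400 / 26 = 15.3846 mg/L·hr

AUC = 15.4 mg/L·hr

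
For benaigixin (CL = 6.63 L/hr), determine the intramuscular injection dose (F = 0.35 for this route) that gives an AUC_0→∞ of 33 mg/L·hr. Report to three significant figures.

Dose = CL × AUC_0→∞ / F
     = 6.63 × 33 / 0.35 = 625.114 mg

Dose = 625 mg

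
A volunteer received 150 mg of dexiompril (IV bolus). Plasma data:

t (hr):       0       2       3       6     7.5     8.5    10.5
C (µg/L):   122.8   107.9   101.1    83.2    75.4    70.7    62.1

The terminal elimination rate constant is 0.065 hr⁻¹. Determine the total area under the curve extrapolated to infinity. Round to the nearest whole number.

AUC = 1892 µg/L·hr

Trapezoidal AUC_0→10.5:
  [0→2]: (122.8+107.9)/2 × 2 = 230.7
  [2→3]: (107.9+101.1)/2 × 1 = 104.5
  [3→6]: (101.1+83.2)/2 × 3 = 276.45
  [6→7.5]: (83.2+75.4)/2 × 1.5 = 118.95
  [7.5→8.5]: (75.4+70.7)/2 × 1 = 73.05
  [8.5→10.5]: (70.7+62.1)/2 × 2 = 132.8
  Sum = 936.45 µg/L·hr
Extrapolated tail: C_last / k_e = 62.1 / 0.065 = 955.385
AUC_0→∞ = 936.45 + 955.385 = 1891.835 µg/L·hr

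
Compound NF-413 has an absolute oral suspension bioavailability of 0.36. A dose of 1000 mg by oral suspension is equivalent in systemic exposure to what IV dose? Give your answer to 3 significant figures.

D_iv = 360 mg

Systemic exposure from an extravascular dose = F × D_ev, so the equivalent IV dose is F × D_ev.
D_iv = F × D_ev = 0.36 × 1000 = 360 mg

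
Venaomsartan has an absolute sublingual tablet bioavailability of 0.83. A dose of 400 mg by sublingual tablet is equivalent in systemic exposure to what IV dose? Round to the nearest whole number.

Systemic exposure from an extravascular dose = F × D_ev, so the equivalent IV dose is F × D_ev.
D_iv = F × D_ev = 0.83 × 400 = 332 mg

D_iv = 332 mg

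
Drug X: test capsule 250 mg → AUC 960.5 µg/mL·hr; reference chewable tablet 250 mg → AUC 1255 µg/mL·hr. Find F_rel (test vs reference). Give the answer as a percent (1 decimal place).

F_rel = 76.5%

F_rel = (AUC_test/D_test) / (AUC_ref/D_ref)
      = (960.5/250) / (1255/250)
      = 3.842 / 5.02 = 0.7653 = 76.53%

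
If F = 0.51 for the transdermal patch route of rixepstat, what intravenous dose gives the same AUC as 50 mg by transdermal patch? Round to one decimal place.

Systemic exposure from an extravascular dose = F × D_ev, so the equivalent IV dose is F × D_ev.
D_iv = F × D_ev = 0.51 × 50 = 25.5 mg

D_iv = 25.5 mg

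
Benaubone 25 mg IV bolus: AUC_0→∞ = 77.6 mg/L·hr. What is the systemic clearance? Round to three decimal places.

CL = Dose_iv / AUC_0→∞
   = 25 / 77.6 = 0.322165 L/hr

CL = 0.322 L/hr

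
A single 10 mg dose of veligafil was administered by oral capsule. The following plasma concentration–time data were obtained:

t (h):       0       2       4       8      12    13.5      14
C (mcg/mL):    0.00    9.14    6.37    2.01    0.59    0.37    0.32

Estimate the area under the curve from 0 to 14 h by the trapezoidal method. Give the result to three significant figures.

AUC = 47.5 mcg/mL·h

Trapezoidal AUC_0→14:
  [0→2]: (0.00+9.14)/2 × 2 = 9.14
  [2→4]: (9.14+6.37)/2 × 2 = 15.51
  [4→8]: (6.37+2.01)/2 × 4 = 16.76
  [8→12]: (2.01+0.59)/2 × 4 = 5.2
  [12→13.5]: (0.59+0.37)/2 × 1.5 = 0.72
  [13.5→14]: (0.37+0.32)/2 × 0.5 = 0.1725
  Sum = 47.5025 mcg/mL·h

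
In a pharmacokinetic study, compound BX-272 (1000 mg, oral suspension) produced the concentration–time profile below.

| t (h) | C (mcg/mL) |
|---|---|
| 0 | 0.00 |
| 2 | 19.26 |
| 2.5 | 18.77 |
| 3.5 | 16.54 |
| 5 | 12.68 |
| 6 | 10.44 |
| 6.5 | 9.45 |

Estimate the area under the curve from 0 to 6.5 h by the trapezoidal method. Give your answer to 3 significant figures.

Trapezoidal AUC_0→6.5:
  [0→2]: (0.00+19.26)/2 × 2 = 19.26
  [2→2.5]: (19.26+18.77)/2 × 0.5 = 9.5075
  [2.5→3.5]: (18.77+16.54)/2 × 1 = 17.655
  [3.5→5]: (16.54+12.68)/2 × 1.5 = 21.915
  [5→6]: (12.68+10.44)/2 × 1 = 11.56
  [6→6.5]: (10.44+9.45)/2 × 0.5 = 4.9725
  Sum = 84.87 mcg/mL·h

AUC = 84.9 mcg/mL·h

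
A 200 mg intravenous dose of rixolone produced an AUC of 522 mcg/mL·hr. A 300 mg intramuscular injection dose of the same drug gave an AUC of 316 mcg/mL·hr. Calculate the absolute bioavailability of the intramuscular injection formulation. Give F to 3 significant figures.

F = 0.404

F = (AUC_ev / D_ev) / (AUC_iv / D_iv)
  = (316/300) / (522/200)
  = 1.05333 / 2.61 = 0.4036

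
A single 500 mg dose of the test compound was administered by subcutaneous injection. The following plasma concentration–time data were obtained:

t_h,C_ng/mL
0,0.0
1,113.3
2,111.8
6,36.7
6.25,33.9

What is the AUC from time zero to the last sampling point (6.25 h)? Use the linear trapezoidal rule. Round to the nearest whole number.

Trapezoidal AUC_0→6.25:
  [0→1]: (0.0+113.3)/2 × 1 = 56.65
  [1→2]: (113.3+111.8)/2 × 1 = 112.55
  [2→6]: (111.8+36.7)/2 × 4 = 297.0
  [6→6.25]: (36.7+33.9)/2 × 0.25 = 8.825
  Sum = 475.025 ng/mL·h

AUC = 475 ng/mL·h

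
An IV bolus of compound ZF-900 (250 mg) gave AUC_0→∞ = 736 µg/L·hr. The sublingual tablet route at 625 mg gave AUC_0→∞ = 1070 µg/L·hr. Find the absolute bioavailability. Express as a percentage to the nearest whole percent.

F = (AUC_ev / D_ev) / (AUC_iv / D_iv)
  = (1070/625) / (736/250)
  = 1.712 / 2.944 = 0.5815
  = 58.15%

F = 58%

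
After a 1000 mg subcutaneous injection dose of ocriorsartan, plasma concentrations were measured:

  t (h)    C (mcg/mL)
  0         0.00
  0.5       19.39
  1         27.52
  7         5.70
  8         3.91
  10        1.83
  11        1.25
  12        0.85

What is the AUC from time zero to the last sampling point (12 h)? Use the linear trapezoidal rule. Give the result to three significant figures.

AUC = 129 mcg/mL·h

Trapezoidal AUC_0→12:
  [0→0.5]: (0.00+19.39)/2 × 0.5 = 4.8475
  [0.5→1]: (19.39+27.52)/2 × 0.5 = 11.7275
  [1→7]: (27.52+5.70)/2 × 6 = 99.66
  [7→8]: (5.70+3.91)/2 × 1 = 4.805
  [8→10]: (3.91+1.83)/2 × 2 = 5.74
  [10→11]: (1.83+1.25)/2 × 1 = 1.54
  [11→12]: (1.25+0.85)/2 × 1 = 1.05
  Sum = 129.37 mcg/mL·h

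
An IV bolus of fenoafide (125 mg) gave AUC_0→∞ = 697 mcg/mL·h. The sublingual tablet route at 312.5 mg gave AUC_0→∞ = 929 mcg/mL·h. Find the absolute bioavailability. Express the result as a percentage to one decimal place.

F = 53.3%

F = (AUC_ev / D_ev) / (AUC_iv / D_iv)
  = (929/312.5) / (697/125)
  = 2.9728 / 5.576 = 0.5331
  = 53.31%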